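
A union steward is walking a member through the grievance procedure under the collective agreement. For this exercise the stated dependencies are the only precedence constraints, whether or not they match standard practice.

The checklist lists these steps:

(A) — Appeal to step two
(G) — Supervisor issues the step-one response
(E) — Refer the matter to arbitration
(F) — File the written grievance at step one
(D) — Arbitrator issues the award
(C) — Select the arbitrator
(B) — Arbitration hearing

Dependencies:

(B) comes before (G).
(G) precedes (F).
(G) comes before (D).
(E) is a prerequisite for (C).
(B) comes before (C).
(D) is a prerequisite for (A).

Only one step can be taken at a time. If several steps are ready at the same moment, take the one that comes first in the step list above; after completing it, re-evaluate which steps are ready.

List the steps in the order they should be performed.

(E), (B), (G), (F), (D), (A), (C)

Nothing is required for (E) and (B). (E) is listed earlier → (E) first.
Next only (B) has its prerequisites met → (B).
Now (G) and (C) have their prerequisites met. (G) is listed earlier, so (G) next.
(F) and (D) now also ready, so the ready set is {(F), (D), (C)}; (F) is listed earlier → (F).
(D) and (C) are both available; (D) is listed earlier → (D).
(A) now also ready, so the ready set is {(A), (C)}; (A) is listed earlier → (A).
That leaves (C) as the only ready step → (C).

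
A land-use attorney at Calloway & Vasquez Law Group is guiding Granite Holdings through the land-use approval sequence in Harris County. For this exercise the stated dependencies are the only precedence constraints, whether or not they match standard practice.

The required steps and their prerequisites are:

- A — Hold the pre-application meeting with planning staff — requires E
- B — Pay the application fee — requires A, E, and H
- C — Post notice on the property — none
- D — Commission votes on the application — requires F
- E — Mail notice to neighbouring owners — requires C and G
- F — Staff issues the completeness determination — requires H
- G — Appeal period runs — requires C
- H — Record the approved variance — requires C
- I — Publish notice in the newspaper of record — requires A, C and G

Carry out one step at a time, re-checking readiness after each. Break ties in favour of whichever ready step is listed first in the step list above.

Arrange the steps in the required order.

C has no prerequisites → C first.
G and H are both available; G is listed earlier → G.
E now also ready, so the ready set is {E, H}; E is listed earlier → E.
Ready: A and H. A is listed earlier → A.
Ready: H and I. H is listed earlier → H.
B and F now also ready, so the ready set is {B, F, I}; B is listed earlier → B.
F and I are both available; F is listed earlier → F.
Ready: D and I. D is listed earlier → D.
That leaves I as the only ready step → I.

C, G, E, A, H, B, F, D, I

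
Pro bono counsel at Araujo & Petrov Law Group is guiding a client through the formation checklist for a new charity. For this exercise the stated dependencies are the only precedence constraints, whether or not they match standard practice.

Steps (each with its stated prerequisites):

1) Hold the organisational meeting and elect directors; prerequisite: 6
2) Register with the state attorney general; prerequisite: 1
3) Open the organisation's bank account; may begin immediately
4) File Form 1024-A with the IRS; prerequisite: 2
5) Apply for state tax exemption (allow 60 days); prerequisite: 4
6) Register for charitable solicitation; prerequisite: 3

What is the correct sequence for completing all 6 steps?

3 6 1 2 4 5

3 is the only step with nothing outstanding, so it goes first.
Next only 6 has its prerequisites met → 6.
That leaves 1 as the only ready step → 1.
2 is the only step now ready → 2.
4 needed 2, now all done → 4.
5 needed 4, now all done → 5.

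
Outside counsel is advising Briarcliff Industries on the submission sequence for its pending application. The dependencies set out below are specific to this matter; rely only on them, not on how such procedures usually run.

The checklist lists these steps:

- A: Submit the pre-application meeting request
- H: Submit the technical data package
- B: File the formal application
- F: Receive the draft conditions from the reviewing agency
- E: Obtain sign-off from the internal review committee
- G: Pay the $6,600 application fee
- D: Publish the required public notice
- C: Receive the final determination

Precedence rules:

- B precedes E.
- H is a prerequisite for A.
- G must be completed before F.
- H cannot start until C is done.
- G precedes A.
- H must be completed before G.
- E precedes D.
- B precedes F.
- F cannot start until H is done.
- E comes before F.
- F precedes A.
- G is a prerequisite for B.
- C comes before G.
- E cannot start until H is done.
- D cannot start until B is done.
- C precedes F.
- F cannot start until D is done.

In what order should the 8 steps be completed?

C, H, G, B, E, D, F, A

C has no prerequisites → C first.
H is the only step now ready → H.
G is the only step now ready → G.
B needed G, now all done → B.
E is the only step now ready → E.
That leaves D as the only ready step → D.
F is the only step now ready → F.
That leaves A as the only ready step → A.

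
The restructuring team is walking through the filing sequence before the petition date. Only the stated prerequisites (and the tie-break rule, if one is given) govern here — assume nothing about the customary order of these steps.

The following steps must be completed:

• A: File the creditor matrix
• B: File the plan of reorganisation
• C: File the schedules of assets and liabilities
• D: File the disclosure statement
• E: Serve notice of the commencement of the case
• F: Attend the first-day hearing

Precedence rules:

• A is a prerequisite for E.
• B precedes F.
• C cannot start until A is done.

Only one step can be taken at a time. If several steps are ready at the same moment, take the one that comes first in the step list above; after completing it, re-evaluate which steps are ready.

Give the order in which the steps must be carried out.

A, B, C, D, E, F

A, B and D have no prerequisites; A is listed earlier, so A is first.
Ready: B, C, D and E. B is listed earlier → B.
F now also ready, so the ready set is {C, D, E, F}; C is listed earlier → C.
Ready: D, E and F. D is listed earlier → D.
Now E and F have their prerequisites met. E is listed earlier, so E next.
F needed B, now all done → F.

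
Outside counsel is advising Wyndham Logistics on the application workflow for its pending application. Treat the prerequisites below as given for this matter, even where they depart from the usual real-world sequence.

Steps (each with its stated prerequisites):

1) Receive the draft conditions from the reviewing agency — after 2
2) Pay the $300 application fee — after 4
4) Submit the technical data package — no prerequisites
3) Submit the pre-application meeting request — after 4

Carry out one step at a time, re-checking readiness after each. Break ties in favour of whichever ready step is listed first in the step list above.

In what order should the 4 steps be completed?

Only 4 has no prerequisites, so it is first.
Ready: 2 and 3. 2 is listed earlier → 2.
1 now also ready, so the ready set is {1, 3}; 1 is listed earlier → 1.
Next only 3 has its prerequisites met → 3.

4, 2, 1, 3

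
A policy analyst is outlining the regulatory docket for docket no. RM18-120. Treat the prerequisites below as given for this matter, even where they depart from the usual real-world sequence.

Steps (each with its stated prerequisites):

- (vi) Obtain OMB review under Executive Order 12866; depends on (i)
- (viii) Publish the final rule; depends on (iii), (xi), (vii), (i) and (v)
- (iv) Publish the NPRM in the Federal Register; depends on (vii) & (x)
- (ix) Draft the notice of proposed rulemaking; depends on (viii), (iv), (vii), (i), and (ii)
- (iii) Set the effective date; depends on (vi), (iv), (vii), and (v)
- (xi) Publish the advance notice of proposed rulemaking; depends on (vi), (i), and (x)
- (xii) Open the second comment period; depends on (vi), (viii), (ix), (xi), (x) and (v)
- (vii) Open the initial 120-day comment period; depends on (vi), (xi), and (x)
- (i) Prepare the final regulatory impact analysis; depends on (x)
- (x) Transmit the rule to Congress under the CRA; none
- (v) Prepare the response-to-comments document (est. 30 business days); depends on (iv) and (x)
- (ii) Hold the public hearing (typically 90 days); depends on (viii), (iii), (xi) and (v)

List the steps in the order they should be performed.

(x), (i), (vi), (xi), (vii), (iv), (v), (iii), (viii), (ii), (ix), (xii)

(x) is the only step with nothing outstanding, so it goes first.
(i) needed (x), now all done → (i).
(vi) needed (i), now all done → (vi).
(xi) is the only step now ready → (xi).
(vii) needed (vi), (xi) and (x), now all done → (vii).
That leaves (iv) as the only ready step → (iv).
(v) needed (iv) and (x), now all done → (v).
(iii) needed (vi), (iv), (vii) and (v), now all done → (iii).
(viii) needed (iii), (xi), (vii), (i) and (v), now all done → (viii).
(ii) is the only step now ready → (ii).
Next only (ix) has its prerequisites met → (ix).
(xii) needed (vi), (viii), (ix), (xi), (x) and (v), now all done → (xii).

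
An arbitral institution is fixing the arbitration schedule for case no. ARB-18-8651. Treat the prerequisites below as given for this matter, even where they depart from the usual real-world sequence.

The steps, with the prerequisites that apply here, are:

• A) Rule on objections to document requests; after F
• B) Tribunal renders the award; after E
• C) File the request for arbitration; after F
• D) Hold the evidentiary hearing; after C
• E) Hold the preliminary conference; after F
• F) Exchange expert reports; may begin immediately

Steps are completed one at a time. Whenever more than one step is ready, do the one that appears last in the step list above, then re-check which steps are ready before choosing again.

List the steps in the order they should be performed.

F has no prerequisites → F first.
Now E, C and A have their prerequisites met. E is listed later, so E next.
B now also ready, so the ready set is {C, B, A}; C is listed later → C.
Ready: D, B and A. D is listed later → D.
B and A are both available; B is listed later → B.
A needed F, now all done → A.

F, E, C, D, B, A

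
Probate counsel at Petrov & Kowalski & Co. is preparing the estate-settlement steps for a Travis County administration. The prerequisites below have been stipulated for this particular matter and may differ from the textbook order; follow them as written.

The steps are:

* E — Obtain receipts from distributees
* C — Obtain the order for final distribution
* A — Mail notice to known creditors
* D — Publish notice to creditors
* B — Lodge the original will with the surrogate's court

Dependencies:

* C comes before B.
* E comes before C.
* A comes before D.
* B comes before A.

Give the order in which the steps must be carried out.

E has no prerequisites → E first.
C needed E, now all done → C.
B is the only step now ready → B.
A needed B, now all done → A.
D needed A, now all done → D.

E, C, B, A, D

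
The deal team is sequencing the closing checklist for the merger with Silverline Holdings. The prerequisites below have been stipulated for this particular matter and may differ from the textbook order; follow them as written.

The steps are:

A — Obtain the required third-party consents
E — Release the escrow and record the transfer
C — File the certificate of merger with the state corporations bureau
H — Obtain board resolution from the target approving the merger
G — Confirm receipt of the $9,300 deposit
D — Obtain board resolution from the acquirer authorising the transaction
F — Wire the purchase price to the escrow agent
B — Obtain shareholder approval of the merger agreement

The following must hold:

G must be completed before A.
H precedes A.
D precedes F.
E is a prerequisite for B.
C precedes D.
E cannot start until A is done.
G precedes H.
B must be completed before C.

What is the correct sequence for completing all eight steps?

G → H → A → E → B → C → D → F

G is the only step with nothing outstanding, so it goes first.
H needed G, now all done → H.
A needed H and G, now all done → A.
That leaves E as the only ready step → E.
B is the only step now ready → B.
Next only C has its prerequisites met → C.
D is the only step now ready → D.
F needed D, now all done → F.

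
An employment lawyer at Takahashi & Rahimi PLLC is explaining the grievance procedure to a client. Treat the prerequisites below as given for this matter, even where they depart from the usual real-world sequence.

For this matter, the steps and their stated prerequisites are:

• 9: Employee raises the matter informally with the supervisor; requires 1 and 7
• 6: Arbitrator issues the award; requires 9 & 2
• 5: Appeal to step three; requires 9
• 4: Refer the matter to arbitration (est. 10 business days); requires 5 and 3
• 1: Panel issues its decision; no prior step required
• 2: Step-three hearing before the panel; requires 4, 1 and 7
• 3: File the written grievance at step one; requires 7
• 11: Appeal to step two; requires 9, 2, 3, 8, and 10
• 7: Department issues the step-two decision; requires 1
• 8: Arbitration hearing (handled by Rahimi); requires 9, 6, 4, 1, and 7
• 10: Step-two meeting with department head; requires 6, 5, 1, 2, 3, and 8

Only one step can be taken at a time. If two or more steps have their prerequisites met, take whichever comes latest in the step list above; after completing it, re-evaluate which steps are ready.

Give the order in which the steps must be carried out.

1 7 3 9 5 4 2 6 8 10 11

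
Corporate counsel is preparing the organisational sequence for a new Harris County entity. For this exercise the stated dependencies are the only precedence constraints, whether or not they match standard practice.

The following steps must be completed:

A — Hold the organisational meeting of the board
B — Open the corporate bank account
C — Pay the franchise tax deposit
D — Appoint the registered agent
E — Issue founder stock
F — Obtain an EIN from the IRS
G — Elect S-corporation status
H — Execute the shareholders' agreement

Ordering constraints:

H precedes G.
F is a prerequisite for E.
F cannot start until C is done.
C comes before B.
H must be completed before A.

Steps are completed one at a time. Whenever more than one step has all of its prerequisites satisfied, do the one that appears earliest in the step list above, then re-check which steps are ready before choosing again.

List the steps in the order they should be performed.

C → B → D → F → E → H → A → G

Nothing is required for C, D and H. C is listed earlier → C first.
B and F now also ready, so the ready set is {B, D, F, H}; B is listed earlier → B.
D, F and H are all available; D is listed earlier → D.
F and H are both available; F is listed earlier → F.
E now also ready, so the ready set is {E, H}; E is listed earlier → E.
H is the only step now ready → H.
A and G are both available; A is listed earlier → A.
G is the only step now ready → G.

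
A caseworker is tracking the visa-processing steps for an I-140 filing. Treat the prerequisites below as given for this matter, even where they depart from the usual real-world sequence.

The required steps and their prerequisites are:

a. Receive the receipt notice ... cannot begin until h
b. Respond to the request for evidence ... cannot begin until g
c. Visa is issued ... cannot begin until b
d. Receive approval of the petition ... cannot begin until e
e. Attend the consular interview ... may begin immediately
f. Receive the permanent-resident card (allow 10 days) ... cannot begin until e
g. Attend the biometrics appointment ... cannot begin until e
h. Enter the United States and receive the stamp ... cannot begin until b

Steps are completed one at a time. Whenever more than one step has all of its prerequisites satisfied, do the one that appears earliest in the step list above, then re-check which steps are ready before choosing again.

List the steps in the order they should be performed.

e, d, f, g, b, c, h, a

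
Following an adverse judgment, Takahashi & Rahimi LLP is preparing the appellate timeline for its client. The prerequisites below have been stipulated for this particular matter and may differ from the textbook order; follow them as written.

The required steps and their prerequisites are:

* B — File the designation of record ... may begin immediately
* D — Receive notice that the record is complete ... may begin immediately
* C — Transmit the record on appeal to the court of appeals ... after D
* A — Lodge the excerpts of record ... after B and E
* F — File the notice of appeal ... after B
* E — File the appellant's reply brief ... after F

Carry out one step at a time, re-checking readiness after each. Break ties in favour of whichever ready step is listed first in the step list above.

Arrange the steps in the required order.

B → D → C → F → E → A

B and D have no prerequisites; B is listed earlier, so B is first.
F now also ready, so the ready set is {D, F}; D is listed earlier → D.
C now also ready, so the ready set is {C, F}; C is listed earlier → C.
Next only F has its prerequisites met → F.
That leaves E as the only ready step → E.
Next only A has its prerequisites met → A.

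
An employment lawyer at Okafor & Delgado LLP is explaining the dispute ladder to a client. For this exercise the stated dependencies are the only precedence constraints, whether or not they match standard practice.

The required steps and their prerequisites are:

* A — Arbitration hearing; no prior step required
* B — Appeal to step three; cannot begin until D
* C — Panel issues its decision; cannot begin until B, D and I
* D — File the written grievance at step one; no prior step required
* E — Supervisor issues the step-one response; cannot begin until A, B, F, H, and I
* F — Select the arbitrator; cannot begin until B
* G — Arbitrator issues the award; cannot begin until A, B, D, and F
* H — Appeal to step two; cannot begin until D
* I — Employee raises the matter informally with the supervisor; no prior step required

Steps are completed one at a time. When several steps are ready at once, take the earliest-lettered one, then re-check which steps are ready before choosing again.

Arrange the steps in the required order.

A → D → B → F → G → H → I → C → E

Nothing is required for A, D and I. A has the earlier label → A first.
D and I are both available; D has the earlier label → D.
B and H now also ready, so the ready set is {B, H, I}; B has the earlier label → B.
F now also ready, so the ready set is {F, H, I}; F has the earlier label → F.
Ready: G, H and I. G has the earlier label → G.
H and I are both available; H has the earlier label → H.
Next only I has its prerequisites met → I.
C and E are both available; C has the earlier label → C.
E is the only step now ready → E.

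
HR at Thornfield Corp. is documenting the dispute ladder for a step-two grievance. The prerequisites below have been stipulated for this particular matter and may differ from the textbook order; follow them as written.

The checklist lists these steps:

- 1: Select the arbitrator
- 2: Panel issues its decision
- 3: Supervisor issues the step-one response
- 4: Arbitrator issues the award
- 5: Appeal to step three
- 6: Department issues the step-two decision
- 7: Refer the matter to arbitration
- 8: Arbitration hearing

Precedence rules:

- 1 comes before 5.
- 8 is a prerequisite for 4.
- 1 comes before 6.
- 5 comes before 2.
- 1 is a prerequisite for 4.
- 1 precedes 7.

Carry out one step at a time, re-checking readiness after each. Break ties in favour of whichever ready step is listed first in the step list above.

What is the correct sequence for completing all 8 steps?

1, 3 and 8 have no prerequisites; 1 is listed earlier, so 1 is first.
5, 6 and 7 now also ready, so the ready set is {3, 5, 6, 7, 8}; 3 is listed earlier → 3.
5, 6, 7 and 8 are all available; 5 is listed earlier → 5.
2 now also ready, so the ready set is {2, 6, 7, 8}; 2 is listed earlier → 2.
Ready: 6, 7 and 8. 6 is listed earlier → 6.
Now 7 and 8 have their prerequisites met. 7 is listed earlier, so 7 next.
8 is the only step now ready → 8.
That leaves 4 as the only ready step → 4.

1 → 3 → 5 → 2 → 6 → 7 → 8 → 4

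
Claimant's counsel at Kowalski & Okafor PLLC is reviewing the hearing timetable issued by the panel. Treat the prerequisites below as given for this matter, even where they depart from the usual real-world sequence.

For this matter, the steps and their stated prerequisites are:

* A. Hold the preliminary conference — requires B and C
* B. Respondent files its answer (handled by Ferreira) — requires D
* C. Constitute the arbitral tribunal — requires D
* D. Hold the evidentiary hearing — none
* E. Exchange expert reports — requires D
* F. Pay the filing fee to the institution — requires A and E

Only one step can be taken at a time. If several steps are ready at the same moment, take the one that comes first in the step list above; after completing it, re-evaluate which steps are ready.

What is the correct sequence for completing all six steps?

D, B, C, A, E, F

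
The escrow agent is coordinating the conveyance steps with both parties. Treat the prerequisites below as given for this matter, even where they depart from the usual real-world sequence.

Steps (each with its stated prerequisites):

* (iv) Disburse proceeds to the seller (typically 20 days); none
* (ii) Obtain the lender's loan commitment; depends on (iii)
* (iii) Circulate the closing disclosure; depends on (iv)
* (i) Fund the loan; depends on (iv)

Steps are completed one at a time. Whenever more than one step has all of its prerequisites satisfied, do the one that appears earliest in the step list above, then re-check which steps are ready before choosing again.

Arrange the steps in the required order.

Only (iv) has no prerequisites, so it is first.
Now (iii) and (i) have their prerequisites met. (iii) is listed earlier, so (iii) next.
(ii) now also ready, so the ready set is {(ii), (i)}; (ii) is listed earlier → (ii).
(i) needed (iv), now all done → (i).

(iv), (iii), (ii), (i)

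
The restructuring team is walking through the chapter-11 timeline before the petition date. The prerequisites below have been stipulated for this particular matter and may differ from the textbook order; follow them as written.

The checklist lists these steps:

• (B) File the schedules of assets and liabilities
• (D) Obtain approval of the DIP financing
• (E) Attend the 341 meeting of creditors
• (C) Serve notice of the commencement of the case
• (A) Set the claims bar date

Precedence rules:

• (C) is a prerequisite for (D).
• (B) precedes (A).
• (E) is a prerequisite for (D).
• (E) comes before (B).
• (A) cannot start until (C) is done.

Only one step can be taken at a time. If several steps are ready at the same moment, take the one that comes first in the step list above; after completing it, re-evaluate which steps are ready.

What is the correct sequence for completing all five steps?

(E) and (C) have no prerequisites; (E) is listed earlier, so (E) is first.
Now (B) and (C) have their prerequisites met. (B) is listed earlier, so (B) next.
Next only (C) has its prerequisites met → (C).
Now (D) and (A) have their prerequisites met. (D) is listed earlier, so (D) next.
(A) needed (B) and (C), now all done → (A).

(E) (B) (C) (D) (A)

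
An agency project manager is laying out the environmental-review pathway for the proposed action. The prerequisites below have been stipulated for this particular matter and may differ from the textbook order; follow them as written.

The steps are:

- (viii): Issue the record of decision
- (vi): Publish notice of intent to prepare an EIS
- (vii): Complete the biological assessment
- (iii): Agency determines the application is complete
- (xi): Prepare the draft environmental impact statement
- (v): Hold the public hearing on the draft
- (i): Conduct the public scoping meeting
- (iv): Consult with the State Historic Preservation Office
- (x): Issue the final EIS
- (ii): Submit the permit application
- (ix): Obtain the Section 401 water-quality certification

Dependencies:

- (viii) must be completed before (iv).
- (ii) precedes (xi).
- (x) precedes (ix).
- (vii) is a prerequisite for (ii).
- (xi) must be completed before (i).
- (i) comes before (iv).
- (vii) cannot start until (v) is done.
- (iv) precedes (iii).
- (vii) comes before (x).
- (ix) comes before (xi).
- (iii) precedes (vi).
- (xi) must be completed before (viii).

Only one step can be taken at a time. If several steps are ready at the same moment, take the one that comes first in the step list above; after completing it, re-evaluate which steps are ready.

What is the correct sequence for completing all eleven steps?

(v) → (vii) → (x) → (ii) → (ix) → (xi) → (viii) → (i) → (iv) → (iii) → (vi)

Only (v) has no prerequisites, so it is first.
Next only (vii) has its prerequisites met → (vii).
Ready: (x) and (ii). (x) is listed earlier → (x).
(ix) now also ready, so the ready set is {(ii), (ix)}; (ii) is listed earlier → (ii).
That leaves (ix) as the only ready step → (ix).
(xi) is the only step now ready → (xi).
Now (viii) and (i) have their prerequisites met. (viii) is listed earlier, so (viii) next.
Next only (i) has its prerequisites met → (i).
That leaves (iv) as the only ready step → (iv).
(iii) needed (iv), now all done → (iii).
(vi) needed (iii), now all done → (vi).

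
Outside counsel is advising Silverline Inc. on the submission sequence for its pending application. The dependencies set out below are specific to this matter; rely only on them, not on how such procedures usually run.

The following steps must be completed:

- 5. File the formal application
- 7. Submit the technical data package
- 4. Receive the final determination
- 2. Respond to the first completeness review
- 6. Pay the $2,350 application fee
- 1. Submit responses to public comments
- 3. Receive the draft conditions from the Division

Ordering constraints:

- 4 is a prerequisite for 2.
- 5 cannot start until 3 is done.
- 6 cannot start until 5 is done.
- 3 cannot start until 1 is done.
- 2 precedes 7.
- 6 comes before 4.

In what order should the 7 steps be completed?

1 3 5 6 4 2 7

1 has no prerequisites → 1 first.
Next only 3 has its prerequisites met → 3.
5 needed 3, now all done → 5.
Next only 6 has its prerequisites met → 6.
That leaves 4 as the only ready step → 4.
That leaves 2 as the only ready step → 2.
7 needed 2, now all done → 7.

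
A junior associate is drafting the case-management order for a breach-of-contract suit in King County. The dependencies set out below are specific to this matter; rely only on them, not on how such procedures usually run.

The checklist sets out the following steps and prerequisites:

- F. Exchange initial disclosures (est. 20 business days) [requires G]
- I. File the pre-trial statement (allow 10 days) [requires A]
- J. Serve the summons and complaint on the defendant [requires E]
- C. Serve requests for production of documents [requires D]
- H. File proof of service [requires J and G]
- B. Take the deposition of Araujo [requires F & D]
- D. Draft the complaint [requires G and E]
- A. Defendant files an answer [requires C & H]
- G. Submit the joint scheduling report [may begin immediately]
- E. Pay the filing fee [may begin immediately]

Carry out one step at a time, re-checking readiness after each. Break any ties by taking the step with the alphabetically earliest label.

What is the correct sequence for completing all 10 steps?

E and G have no prerequisites; E has the earlier label, so E is first.
J now also ready, so the ready set is {G, J}; G has the earlier label → G.
D and F now also ready, so the ready set is {D, F, J}; D has the earlier label → D.
C now also ready, so the ready set is {C, F, J}; C has the earlier label → C.
Ready: F and J. F has the earlier label → F.
B and J are both available; B has the earlier label → B.
J is the only step now ready → J.
H needed G and J, now all done → H.
A needed C and H, now all done → A.
I is the only step now ready → I.

E, G, D, C, F, B, J, H, A, I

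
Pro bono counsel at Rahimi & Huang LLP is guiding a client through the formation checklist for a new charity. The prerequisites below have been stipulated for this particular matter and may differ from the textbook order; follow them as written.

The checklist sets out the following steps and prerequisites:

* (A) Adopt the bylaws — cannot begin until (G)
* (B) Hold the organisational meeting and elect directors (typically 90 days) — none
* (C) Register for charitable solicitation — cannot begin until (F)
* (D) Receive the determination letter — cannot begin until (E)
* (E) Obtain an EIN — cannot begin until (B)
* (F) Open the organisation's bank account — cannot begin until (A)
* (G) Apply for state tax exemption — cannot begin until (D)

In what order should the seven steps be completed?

(B), (E), (D), (G), (A), (F), (C)

(B) is the only step with nothing outstanding, so it goes first.
Next only (E) has its prerequisites met → (E).
(D) is the only step now ready → (D).
Next only (G) has its prerequisites met → (G).
That leaves (A) as the only ready step → (A).
Next only (F) has its prerequisites met → (F).
(C) needed (F), now all done → (C).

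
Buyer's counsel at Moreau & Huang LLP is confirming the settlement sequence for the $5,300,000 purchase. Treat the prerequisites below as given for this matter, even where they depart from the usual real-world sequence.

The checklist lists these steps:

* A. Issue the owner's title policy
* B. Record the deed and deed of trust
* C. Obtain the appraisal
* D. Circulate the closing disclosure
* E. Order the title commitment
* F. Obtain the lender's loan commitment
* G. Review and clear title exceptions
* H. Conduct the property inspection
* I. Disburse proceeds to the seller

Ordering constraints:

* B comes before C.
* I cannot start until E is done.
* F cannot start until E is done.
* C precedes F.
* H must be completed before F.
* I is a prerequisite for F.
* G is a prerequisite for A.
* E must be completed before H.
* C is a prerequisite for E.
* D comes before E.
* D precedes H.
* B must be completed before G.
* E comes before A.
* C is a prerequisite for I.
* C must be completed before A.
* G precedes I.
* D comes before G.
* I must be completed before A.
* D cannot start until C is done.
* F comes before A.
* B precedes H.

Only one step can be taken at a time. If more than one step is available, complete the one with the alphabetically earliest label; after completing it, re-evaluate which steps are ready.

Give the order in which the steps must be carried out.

B, C, D, E, G, H, I, F, A

B is the only step with nothing outstanding, so it goes first.
C needed B, now all done → C.
D needed C, now all done → D.
Now E and G have their prerequisites met. E has the earlier label, so E next.
Now G and H have their prerequisites met. G has the earlier label, so G next.
Now H and I have their prerequisites met. H has the earlier label, so H next.
I needed C, E and G, now all done → I.
Next only F has its prerequisites met → F.
Next only A has its prerequisites met → A.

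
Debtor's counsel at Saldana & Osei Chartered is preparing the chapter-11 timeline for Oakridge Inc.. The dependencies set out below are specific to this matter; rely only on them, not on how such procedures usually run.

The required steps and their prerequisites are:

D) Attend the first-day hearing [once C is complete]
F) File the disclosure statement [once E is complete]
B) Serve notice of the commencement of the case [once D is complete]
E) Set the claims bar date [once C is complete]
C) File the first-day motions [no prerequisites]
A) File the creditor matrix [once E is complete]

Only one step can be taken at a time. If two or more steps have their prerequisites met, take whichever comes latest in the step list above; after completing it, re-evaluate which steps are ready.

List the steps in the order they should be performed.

C, E, A, F, D, B

C is the only step with nothing outstanding, so it goes first.
Ready: E and D. E is listed later → E.
A, F and D are all available; A is listed later → A.
Now F and D have their prerequisites met. F is listed later, so F next.
D needed C, now all done → D.
B needed D, now all done → B.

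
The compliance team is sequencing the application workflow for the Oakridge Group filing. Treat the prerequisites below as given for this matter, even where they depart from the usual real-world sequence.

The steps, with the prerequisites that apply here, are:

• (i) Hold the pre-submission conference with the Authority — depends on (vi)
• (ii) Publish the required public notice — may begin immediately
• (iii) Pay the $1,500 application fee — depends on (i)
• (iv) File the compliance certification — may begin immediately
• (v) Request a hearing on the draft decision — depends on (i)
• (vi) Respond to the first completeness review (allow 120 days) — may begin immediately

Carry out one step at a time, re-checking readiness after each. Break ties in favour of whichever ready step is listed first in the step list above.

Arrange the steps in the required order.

(ii), (iv) and (vi) have no prerequisites; (ii) is listed earlier, so (ii) is first.
Ready: (iv) and (vi). (iv) is listed earlier → (iv).
That leaves (vi) as the only ready step → (vi).
(i) needed (vi), now all done → (i).
Now (iii) and (v) have their prerequisites met. (iii) is listed earlier, so (iii) next.
(v) is the only step now ready → (v).

(ii), (iv), (vi), (i), (iii), (v)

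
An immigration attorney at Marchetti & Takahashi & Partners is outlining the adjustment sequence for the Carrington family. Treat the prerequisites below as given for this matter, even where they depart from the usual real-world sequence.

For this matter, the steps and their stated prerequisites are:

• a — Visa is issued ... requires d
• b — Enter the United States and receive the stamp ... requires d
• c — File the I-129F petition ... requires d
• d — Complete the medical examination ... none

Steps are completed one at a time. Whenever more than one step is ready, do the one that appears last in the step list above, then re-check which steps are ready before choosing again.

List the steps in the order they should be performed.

d is the only step with nothing outstanding, so it goes first.
Now c, b and a have their prerequisites met. c is listed later, so c next.
b and a are both available; b is listed later → b.
a is the only step now ready → a.

d, c, b, a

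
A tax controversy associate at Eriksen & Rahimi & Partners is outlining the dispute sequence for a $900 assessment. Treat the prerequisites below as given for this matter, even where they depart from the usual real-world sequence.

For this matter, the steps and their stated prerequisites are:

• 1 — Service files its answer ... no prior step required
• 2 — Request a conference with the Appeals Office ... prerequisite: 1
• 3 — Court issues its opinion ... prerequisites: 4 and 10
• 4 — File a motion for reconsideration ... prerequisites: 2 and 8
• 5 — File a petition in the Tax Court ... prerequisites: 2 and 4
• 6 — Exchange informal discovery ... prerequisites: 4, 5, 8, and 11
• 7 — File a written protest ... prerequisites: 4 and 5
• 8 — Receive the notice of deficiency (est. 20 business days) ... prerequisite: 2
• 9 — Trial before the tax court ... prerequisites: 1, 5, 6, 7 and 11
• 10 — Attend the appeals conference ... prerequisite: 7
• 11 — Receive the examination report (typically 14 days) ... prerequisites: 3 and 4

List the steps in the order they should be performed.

1, 2, 8, 4, 5, 7, 10, 3, 11, 6, 9

Only 1 has no prerequisites, so it is first.
2 needed 1, now all done → 2.
8 is the only step now ready → 8.
That leaves 4 as the only ready step → 4.
5 needed 2 and 4, now all done → 5.
7 needed 4 and 5, now all done → 7.
10 is the only step now ready → 10.
3 is the only step now ready → 3.
11 is the only step now ready → 11.
6 needed 4, 5, 8 and 11, now all done → 6.
9 is the only step now ready → 9.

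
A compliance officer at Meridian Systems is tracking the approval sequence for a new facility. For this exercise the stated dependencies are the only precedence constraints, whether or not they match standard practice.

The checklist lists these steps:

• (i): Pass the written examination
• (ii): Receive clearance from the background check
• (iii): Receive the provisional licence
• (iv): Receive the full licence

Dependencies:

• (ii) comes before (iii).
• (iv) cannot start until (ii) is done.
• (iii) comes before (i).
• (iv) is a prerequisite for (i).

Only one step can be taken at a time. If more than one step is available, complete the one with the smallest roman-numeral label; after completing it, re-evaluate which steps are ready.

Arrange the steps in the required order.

(ii) has no prerequisites → (ii) first.
(iii) and (iv) are both available; (iii) has the earlier label → (iii).
Next only (iv) has its prerequisites met → (iv).
(i) needed (iii) and (iv), now all done → (i).

(ii) (iii) (iv) (i)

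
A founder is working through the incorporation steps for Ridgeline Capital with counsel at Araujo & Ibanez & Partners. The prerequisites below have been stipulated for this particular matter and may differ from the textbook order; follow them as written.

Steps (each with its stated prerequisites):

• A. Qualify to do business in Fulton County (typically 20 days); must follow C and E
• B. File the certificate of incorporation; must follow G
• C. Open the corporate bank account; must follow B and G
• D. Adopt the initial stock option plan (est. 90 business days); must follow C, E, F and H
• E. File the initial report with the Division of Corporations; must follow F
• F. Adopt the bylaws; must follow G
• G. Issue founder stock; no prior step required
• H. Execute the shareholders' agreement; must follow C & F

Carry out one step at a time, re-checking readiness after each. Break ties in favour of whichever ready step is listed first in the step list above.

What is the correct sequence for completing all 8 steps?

G → B → C → F → E → A → H → D

G is the only step with nothing outstanding, so it goes first.
B and F are both available; B is listed earlier → B.
C now also ready, so the ready set is {C, F}; C is listed earlier → C.
F is the only step now ready → F.
Ready: E and H. E is listed earlier → E.
A and H are both available; A is listed earlier → A.
That leaves H as the only ready step → H.
D is the only step now ready → D.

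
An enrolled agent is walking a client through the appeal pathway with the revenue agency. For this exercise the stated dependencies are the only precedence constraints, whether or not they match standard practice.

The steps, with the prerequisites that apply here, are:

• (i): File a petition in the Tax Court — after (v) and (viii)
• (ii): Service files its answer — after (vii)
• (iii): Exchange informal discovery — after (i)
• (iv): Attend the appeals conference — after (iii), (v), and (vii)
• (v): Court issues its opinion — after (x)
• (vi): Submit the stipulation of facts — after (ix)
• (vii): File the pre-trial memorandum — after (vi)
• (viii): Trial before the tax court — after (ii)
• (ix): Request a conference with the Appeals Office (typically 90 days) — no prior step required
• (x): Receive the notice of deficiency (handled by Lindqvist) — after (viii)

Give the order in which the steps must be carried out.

(ix), (vi), (vii), (ii), (viii), (x), (v), (i), (iii), (iv)

(ix) has no prerequisites → (ix) first.
(vi) needed (ix), now all done → (vi).
(vii) needed (vi), now all done → (vii).
(ii) is the only step now ready → (ii).
(viii) needed (ii), now all done → (viii).
(x) needed (viii), now all done → (x).
(v) needed (x), now all done → (v).
(i) needed (v) and (viii), now all done → (i).
Next only (iii) has its prerequisites met → (iii).
(iv) is the only step now ready → (iv).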